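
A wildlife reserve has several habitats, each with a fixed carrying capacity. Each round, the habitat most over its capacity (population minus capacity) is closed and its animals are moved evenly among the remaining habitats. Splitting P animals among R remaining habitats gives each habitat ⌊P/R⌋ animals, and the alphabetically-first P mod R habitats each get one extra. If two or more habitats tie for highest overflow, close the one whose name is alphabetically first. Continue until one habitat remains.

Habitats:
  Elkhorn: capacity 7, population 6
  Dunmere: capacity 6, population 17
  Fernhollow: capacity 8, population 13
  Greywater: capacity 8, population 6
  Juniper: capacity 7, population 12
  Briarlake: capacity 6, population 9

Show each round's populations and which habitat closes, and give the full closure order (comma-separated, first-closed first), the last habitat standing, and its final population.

Closure order: Dunmere, Fernhollow, Juniper, Briarlake, Elkhorn
Last habitat: Greywater with 63 animals

Round 1: Briarlake=9 Dunmere=17 Elkhorn=6 Fernhollow=13 Greywater=6 Juniper=12 → close Dunmere (overflow 11)
  17÷5 = 3 each, +1 to first 2
Round 2: Briarlake=13 Elkhorn=10 Fernhollow=16 Greywater=9 Juniper=15 → close Fernhollow (overflow 8)
  16÷4 = 4 each, +1 to first 0
Round 3: Briarlake=17 Elkhorn=14 Greywater=13 Juniper=19 → close Juniper (overflow 12)
  19÷3 = 6 each, +1 to first 1
Round 4: Briarlake=24 Elkhorn=20 Greywater=19 → close Briarlake (overflow 18)
  24÷2 = 12 each, +1 to first 0
Round 5: Elkhorn=32 Greywater=31 → close Elkhorn (overflow 25)
  32÷1 = 32 each, +1 to first 0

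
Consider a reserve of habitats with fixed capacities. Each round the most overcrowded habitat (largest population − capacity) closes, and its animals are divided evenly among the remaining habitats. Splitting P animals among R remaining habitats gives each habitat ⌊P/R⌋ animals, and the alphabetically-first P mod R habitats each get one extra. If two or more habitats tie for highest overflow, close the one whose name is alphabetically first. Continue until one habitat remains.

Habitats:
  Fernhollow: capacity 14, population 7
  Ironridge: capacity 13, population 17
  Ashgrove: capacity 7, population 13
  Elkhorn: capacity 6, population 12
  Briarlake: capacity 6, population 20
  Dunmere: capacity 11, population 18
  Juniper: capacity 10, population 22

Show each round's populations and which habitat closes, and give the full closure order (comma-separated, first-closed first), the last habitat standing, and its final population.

Closure order: Briarlake, Juniper, Dunmere, Ashgrove, Elkhorn, Ironridge
Last habitat: Fernhollow with 109 animals

Round 1: Ashgrove=13 Briarlake=20 Dunmere=18 Elkhorn=12 Fernhollow=7 Ironridge=17 Juniper=22 → close Briarlake (overflow 14)
  20÷6 = 3 each, +1 to first 2
Round 2: Ashgrove=17 Dunmere=22 Elkhorn=15 Fernhollow=10 Ironridge=20 Juniper=25 → close Juniper (overflow 15)
  25÷5 = 5 each, +1 to first 0
Round 3: Ashgrove=22 Dunmere=27 Elkhorn=20 Fernhollow=15 Ironridge=25 → close Dunmere (overflow 16)
  27÷4 = 6 each, +1 to first 3
Round 4: Ashgrove=29 Elkhorn=27 Fernhollow=22 Ironridge=31 → close Ashgrove (overflow 22)
  29÷3 = 9 each, +1 to first 2
Round 5: Elkhorn=37 Fernhollow=32 Ironridge=40 → close Elkhorn (overflow 31)
  37÷2 = 18 each, +1 to first 1
Round 6: Fernhollow=51 Ironridge=58 → close Ironridge (overflow 45)
  58÷1 = 58 each, +1 to first 0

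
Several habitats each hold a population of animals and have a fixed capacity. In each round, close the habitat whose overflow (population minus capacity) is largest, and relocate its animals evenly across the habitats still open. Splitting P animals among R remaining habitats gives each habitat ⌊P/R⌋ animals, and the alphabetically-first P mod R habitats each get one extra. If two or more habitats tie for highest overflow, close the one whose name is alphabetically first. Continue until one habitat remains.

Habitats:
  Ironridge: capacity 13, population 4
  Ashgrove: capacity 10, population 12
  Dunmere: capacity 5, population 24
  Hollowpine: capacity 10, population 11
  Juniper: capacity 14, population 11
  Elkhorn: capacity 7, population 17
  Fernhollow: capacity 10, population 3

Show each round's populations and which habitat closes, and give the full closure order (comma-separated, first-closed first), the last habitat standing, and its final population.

Closure order: Dunmere, Elkhorn, Ashgrove, Hollowpine, Juniper, Fernhollow
Last habitat: Ironridge with 82 animals

Round 1: Ashgrove=12 Dunmere=24 Elkhorn=17 Fernhollow=3 Hollowpine=11 Ironridge=4 Juniper=11 → close Dunmere (overflow 19)
  24÷6 = 4 each, +1 to first 0
Round 2: Ashgrove=16 Elkhorn=21 Fernhollow=7 Hollowpine=15 Ironridge=8 Juniper=15 → close Elkhorn (overflow 14)
  21÷5 = 4 each, +1 to first 1
Round 3: Ashgrove=21 Fernhollow=11 Hollowpine=19 Ironridge=12 Juniper=19 → close Ashgrove (overflow 11)
  21÷4 = 5 each, +1 to first 1
Round 4: Fernhollow=17 Hollowpine=24 Ironridge=17 Juniper=24 → close Hollowpine (overflow 14)
  24÷3 = 8 each, +1 to first 0
Round 5: Fernhollow=25 Ironridge=25 Juniper=32 → close Juniper (overflow 18)
  32÷2 = 16 each, +1 to first 0
Round 6: Fernhollow=41 Ironridge=41 → close Fernhollow (overflow 31)
  41÷1 = 41 each, +1 to first 0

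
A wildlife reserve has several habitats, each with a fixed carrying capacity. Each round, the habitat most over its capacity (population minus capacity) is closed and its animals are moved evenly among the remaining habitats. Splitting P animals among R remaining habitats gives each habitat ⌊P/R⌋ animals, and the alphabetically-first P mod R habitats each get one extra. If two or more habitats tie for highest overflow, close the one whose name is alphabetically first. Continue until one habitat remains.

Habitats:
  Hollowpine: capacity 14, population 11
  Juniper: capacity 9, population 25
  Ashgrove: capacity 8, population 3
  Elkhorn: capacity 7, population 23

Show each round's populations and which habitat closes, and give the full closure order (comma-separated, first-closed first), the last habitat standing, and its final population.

Round 1: Ashgrove=3 Elkhorn=23 Hollowpine=11 Juniper=25 → close Elkhorn (overflow 16)
  23÷3 = 7 each, +1 to first 2
Round 2: Ashgrove=11 Hollowpine=19 Juniper=32 → close Juniper (overflow 23)
  32÷2 = 16 each, +1 to first 0
Round 3: Ashgrove=27 Hollowpine=35 → close Hollowpine (overflow 21)
  35÷1 = 35 each, +1 to first 0

Closure order: Elkhorn, Juniper, Hollowpine
Last habitat: Ashgrove with 62 animals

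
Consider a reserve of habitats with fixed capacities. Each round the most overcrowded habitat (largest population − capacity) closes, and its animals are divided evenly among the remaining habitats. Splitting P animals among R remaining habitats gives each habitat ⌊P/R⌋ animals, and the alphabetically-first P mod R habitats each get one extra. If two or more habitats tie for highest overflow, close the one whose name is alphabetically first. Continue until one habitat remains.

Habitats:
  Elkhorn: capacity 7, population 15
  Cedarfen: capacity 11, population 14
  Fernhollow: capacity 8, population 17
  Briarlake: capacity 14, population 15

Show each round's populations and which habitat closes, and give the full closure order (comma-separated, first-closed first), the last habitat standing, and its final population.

Closure order: Fernhollow, Elkhorn, Cedarfen
Last habitat: Briarlake with 61 animals

Round 1: Briarlake=15 Cedarfen=14 Elkhorn=15 Fernhollow=17 → close Fernhollow (overflow 9)
  17÷3 = 5 each, +1 to first 2
Round 2: Briarlake=21 Cedarfen=20 Elkhorn=20 → close Elkhorn (overflow 13)
  20÷2 = 10 each, +1 to first 0
Round 3: Briarlake=31 Cedarfen=30 → close Cedarfen (overflow 19)
  30÷1 = 30 each, +1 to first 0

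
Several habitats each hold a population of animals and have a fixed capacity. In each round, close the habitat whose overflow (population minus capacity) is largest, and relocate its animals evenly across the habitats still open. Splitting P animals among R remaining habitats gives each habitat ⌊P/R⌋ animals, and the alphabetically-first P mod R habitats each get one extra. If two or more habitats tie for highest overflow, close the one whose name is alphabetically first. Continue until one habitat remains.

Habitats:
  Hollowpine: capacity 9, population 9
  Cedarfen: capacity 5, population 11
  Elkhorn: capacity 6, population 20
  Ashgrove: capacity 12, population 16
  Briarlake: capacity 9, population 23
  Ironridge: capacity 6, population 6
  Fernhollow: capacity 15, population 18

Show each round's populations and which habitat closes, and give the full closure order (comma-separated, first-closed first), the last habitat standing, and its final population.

Closure order: Briarlake, Elkhorn, Cedarfen, Ashgrove, Fernhollow, Hollowpine
Last habitat: Ironridge with 103 animals

Round 1: Ashgrove=16 Briarlake=23 Cedarfen=11 Elkhorn=20 Fernhollow=18 Hollowpine=9 Ironridge=6 → close Briarlake (overflow 14)
  23÷6 = 3 each, +1 to first 5
Round 2: Ashgrove=20 Cedarfen=15 Elkhorn=24 Fernhollow=22 Hollowpine=13 Ironridge=9 → close Elkhorn (overflow 18)
  24÷5 = 4 each, +1 to first 4
Round 3: Ashgrove=25 Cedarfen=20 Fernhollow=27 Hollowpine=18 Ironridge=13 → close Cedarfen (overflow 15)
  20÷4 = 5 each, +1 to first 0
Round 4: Ashgrove=30 Fernhollow=32 Hollowpine=23 Ironridge=18 → close Ashgrove (overflow 18)
  30÷3 = 10 each, +1 to first 0
Round 5: Fernhollow=42 Hollowpine=33 Ironridge=28 → close Fernhollow (overflow 27)
  42÷2 = 21 each, +1 to first 0
Round 6: Hollowpine=54 Ironridge=49 → close Hollowpine (overflow 45)
  54÷1 = 54 each, +1 to first 0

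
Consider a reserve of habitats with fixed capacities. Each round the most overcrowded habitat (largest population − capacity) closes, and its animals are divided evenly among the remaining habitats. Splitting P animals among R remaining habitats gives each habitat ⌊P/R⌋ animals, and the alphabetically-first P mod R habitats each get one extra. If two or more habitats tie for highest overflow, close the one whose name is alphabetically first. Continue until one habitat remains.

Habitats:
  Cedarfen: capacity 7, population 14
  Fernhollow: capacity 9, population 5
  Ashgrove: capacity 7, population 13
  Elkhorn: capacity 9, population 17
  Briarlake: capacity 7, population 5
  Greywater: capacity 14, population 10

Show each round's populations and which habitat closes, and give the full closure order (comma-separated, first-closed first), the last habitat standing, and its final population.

Closure order: Elkhorn, Ashgrove, Cedarfen, Briarlake, Fernhollow
Last habitat: Greywater with 64 animals

Round 1: Ashgrove=13 Briarlake=5 Cedarfen=14 Elkhorn=17 Fernhollow=5 Greywater=10 → close Elkhorn (overflow 8)
  17÷5 = 3 each, +1 to first 2
Round 2: Ashgrove=17 Briarlake=9 Cedarfen=17 Fernhollow=8 Greywater=13 → close Ashgrove (overflow 10)
  17÷4 = 4 each, +1 to first 1
Round 3: Briarlake=14 Cedarfen=21 Fernhollow=12 Greywater=17 → close Cedarfen (overflow 14)
  21÷3 = 7 each, +1 to first 0
Round 4: Briarlake=21 Fernhollow=19 Greywater=24 → close Briarlake (overflow 14)
  21÷2 = 10 each, +1 to first 1
Round 5: Fernhollow=30 Greywater=34 → close Fernhollow (overflow 21)
  30÷1 = 30 each, +1 to first 0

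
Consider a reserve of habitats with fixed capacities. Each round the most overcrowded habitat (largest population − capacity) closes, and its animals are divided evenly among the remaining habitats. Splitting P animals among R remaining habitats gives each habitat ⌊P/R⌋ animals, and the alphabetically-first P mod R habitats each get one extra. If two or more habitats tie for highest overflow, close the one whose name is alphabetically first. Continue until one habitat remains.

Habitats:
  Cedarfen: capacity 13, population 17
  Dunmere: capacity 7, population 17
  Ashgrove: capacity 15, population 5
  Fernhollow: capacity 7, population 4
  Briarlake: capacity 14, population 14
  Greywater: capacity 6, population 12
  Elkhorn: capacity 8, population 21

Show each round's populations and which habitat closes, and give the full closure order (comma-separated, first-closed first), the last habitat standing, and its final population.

Round 1: Ashgrove=5 Briarlake=14 Cedarfen=17 Dunmere=17 Elkhorn=21 Fernhollow=4 Greywater=12 → close Elkhorn (overflow 13)
  21÷6 = 3 each, +1 to first 3
Round 2: Ashgrove=9 Briarlake=18 Cedarfen=21 Dunmere=20 Fernhollow=7 Greywater=15 → close Dunmere (overflow 13)
  20÷5 = 4 each, +1 to first 0
Round 3: Ashgrove=13 Briarlake=22 Cedarfen=25 Fernhollow=11 Greywater=19 → close Greywater (overflow 13)
  19÷4 = 4 each, +1 to first 3
Round 4: Ashgrove=18 Briarlake=27 Cedarfen=30 Fernhollow=15 → close Cedarfen (overflow 17)
  30÷3 = 10 each, +1 to first 0
Round 5: Ashgrove=28 Briarlake=37 Fernhollow=25 → close Briarlake (overflow 23)
  37÷2 = 18 each, +1 to first 1
Round 6: Ashgrove=47 Fernhollow=43 → close Fernhollow (overflow 36)
  43÷1 = 43 each, +1 to first 0

Closure order: Elkhorn, Dunmere, Greywater, Cedarfen, Briarlake, Fernhollow
Last habitat: Ashgrove with 90 animals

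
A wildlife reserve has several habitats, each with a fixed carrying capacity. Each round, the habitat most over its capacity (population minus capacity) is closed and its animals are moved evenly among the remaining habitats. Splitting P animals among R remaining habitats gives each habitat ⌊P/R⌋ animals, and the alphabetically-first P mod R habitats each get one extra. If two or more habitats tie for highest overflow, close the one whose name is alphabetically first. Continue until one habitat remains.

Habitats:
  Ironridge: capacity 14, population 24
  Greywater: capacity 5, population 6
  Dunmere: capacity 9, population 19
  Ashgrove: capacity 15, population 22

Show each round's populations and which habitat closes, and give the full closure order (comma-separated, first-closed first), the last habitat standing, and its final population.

Closure order: Dunmere, Ironridge, Ashgrove
Last habitat: Greywater with 71 animals

Round 1: Ashgrove=22 Dunmere=19 Greywater=6 Ironridge=24 → close Dunmere (overflow 10)
  19÷3 = 6 each, +1 to first 1
Round 2: Ashgrove=29 Greywater=12 Ironridge=30 → close Ironridge (overflow 16)
  30÷2 = 15 each, +1 to first 0
Round 3: Ashgrove=44 Greywater=27 → close Ashgrove (overflow 29)
  44÷1 = 44 each, +1 to first 0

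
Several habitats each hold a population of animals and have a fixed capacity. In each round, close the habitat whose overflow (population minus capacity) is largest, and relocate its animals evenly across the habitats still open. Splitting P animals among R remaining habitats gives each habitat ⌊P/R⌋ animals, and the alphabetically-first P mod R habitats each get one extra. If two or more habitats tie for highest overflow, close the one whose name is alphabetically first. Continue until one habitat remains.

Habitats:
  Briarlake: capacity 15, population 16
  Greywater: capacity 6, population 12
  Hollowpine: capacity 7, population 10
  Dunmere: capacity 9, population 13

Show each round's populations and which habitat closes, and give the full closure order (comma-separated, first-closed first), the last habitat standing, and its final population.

Round 1: Briarlake=16 Dunmere=13 Greywater=12 Hollowpine=10 → close Greywater (overflow 6)
  12÷3 = 4 each, +1 to first 0
Round 2: Briarlake=20 Dunmere=17 Hollowpine=14 → close Dunmere (overflow 8)
  17÷2 = 8 each, +1 to first 1
Round 3: Briarlake=29 Hollowpine=22 → close Hollowpine (overflow 15)
  22÷1 = 22 each, +1 to first 0

Closure order: Greywater, Dunmere, Hollowpine
Last habitat: Briarlake with 51 animals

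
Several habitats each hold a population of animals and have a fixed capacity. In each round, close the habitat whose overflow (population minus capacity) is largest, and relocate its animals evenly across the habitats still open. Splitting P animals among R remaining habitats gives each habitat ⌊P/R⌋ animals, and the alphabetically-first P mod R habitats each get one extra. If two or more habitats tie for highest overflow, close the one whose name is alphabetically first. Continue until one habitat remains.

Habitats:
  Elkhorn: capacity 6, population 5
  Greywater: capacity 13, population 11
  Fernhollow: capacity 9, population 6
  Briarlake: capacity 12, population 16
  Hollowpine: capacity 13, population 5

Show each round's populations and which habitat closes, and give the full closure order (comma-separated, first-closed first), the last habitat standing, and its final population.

Round 1: Briarlake=16 Elkhorn=5 Fernhollow=6 Greywater=11 Hollowpine=5 → close Briarlake (overflow 4)
  16÷4 = 4 each, +1 to first 0
Round 2: Elkhorn=9 Fernhollow=10 Greywater=15 Hollowpine=9 → close Elkhorn (overflow 3)
  9÷3 = 3 each, +1 to first 0
Round 3: Fernhollow=13 Greywater=18 Hollowpine=12 → close Greywater (overflow 5)
  18÷2 = 9 each, +1 to first 0
Round 4: Fernhollow=22 Hollowpine=21 → close Fernhollow (overflow 13)
  22÷1 = 22 each, +1 to first 0

Closure order: Briarlake, Elkhorn, Greywater, Fernhollow
Last habitat: Hollowpine with 43 animals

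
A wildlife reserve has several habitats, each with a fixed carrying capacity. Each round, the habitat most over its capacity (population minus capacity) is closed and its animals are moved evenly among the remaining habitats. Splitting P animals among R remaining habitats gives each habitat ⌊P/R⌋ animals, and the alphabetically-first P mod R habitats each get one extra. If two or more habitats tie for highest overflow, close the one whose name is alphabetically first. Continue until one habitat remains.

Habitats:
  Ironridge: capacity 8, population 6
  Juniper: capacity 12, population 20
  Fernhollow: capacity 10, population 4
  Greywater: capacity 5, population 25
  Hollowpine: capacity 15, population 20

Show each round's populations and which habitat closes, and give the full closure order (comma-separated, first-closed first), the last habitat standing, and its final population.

Closure order: Greywater, Juniper, Hollowpine, Ironridge
Last habitat: Fernhollow with 75 animals

Round 1: Fernhollow=4 Greywater=25 Hollowpine=20 Ironridge=6 Juniper=20 → close Greywater (overflow 20)
  25÷4 = 6 each, +1 to first 1
Round 2: Fernhollow=11 Hollowpine=26 Ironridge=12 Juniper=26 → close Juniper (overflow 14)
  26÷3 = 8 each, +1 to first 2
Round 3: Fernhollow=20 Hollowpine=35 Ironridge=20 → close Hollowpine (overflow 20)
  35÷2 = 17 each, +1 to first 1
Round 4: Fernhollow=38 Ironridge=37 → close Ironridge (overflow 29)
  37÷1 = 37 each, +1 to first 0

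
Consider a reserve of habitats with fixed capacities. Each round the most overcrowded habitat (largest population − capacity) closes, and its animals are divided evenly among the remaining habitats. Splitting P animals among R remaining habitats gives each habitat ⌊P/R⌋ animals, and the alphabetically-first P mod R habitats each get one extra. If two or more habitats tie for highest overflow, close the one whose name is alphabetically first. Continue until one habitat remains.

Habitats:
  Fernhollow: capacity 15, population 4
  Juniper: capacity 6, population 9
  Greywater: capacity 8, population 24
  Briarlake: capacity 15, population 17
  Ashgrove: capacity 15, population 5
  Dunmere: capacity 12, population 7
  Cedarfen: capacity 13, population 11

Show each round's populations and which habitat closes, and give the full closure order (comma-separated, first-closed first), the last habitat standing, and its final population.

Closure order: Greywater, Juniper, Briarlake, Cedarfen, Dunmere, Ashgrove
Last habitat: Fernhollow with 77 animals

Round 1: Ashgrove=5 Briarlake=17 Cedarfen=11 Dunmere=7 Fernhollow=4 Greywater=24 Juniper=9 → close Greywater (overflow 16)
  24÷6 = 4 each, +1 to first 0
Round 2: Ashgrove=9 Briarlake=21 Cedarfen=15 Dunmere=11 Fernhollow=8 Juniper=13 → close Juniper (overflow 7)
  13÷5 = 2 each, +1 to first 3
Round 3: Ashgrove=12 Briarlake=24 Cedarfen=18 Dunmere=13 Fernhollow=10 → close Briarlake (overflow 9)
  24÷4 = 6 each, +1 to first 0
Round 4: Ashgrove=18 Cedarfen=24 Dunmere=19 Fernhollow=16 → close Cedarfen (overflow 11)
  24÷3 = 8 each, +1 to first 0
Round 5: Ashgrove=26 Dunmere=27 Fernhollow=24 → close Dunmere (overflow 15)
  27÷2 = 13 each, +1 to first 1
Round 6: Ashgrove=40 Fernhollow=37 → close Ashgrove (overflow 25)
  40÷1 = 40 each, +1 to first 0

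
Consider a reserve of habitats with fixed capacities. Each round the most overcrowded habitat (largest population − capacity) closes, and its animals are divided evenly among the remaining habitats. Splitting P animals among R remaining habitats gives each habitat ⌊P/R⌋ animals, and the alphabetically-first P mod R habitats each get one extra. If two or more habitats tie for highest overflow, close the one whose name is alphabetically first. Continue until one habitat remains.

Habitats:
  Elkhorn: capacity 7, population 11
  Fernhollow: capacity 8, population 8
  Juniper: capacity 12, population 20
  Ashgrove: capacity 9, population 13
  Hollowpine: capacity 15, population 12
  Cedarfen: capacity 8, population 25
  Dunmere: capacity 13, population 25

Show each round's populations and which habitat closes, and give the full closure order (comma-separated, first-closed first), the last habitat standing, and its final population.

Closure order: Cedarfen, Dunmere, Juniper, Ashgrove, Elkhorn, Fernhollow
Last habitat: Hollowpine with 114 animals

Round 1: Ashgrove=13 Cedarfen=25 Dunmere=25 Elkhorn=11 Fernhollow=8 Hollowpine=12 Juniper=20 → close Cedarfen (overflow 17)
  25÷6 = 4 each, +1 to first 1
Round 2: Ashgrove=18 Dunmere=29 Elkhorn=15 Fernhollow=12 Hollowpine=16 Juniper=24 → close Dunmere (overflow 16)
  29÷5 = 5 each, +1 to first 4
Round 3: Ashgrove=24 Elkhorn=21 Fernhollow=18 Hollowpine=22 Juniper=29 → close Juniper (overflow 17)
  29÷4 = 7 each, +1 to first 1
Round 4: Ashgrove=32 Elkhorn=28 Fernhollow=25 Hollowpine=29 → close Ashgrove (overflow 23)
  32÷3 = 10 each, +1 to first 2
Round 5: Elkhorn=39 Fernhollow=36 Hollowpine=39 → close Elkhorn (overflow 32)
  39÷2 = 19 each, +1 to first 1
Round 6: Fernhollow=56 Hollowpine=58 → close Fernhollow (overflow 48)
  56÷1 = 56 each, +1 to first 0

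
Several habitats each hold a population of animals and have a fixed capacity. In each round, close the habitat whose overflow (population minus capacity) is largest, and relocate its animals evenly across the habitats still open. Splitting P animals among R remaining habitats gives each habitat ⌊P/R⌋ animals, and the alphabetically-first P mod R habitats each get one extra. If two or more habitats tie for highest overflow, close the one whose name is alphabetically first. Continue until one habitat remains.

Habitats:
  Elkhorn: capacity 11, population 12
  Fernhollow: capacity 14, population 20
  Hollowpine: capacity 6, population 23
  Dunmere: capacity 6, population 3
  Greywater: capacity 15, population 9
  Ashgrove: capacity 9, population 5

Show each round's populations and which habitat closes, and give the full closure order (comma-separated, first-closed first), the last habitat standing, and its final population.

Round 1: Ashgrove=5 Dunmere=3 Elkhorn=12 Fernhollow=20 Greywater=9 Hollowpine=23 → close Hollowpine (overflow 17)
  23÷5 = 4 each, +1 to first 3
Round 2: Ashgrove=10 Dunmere=8 Elkhorn=17 Fernhollow=24 Greywater=13 → close Fernhollow (overflow 10)
  24÷4 = 6 each, +1 to first 0
Round 3: Ashgrove=16 Dunmere=14 Elkhorn=23 Greywater=19 → close Elkhorn (overflow 12)
  23÷3 = 7 each, +1 to first 2
Round 4: Ashgrove=24 Dunmere=22 Greywater=26 → close Dunmere (overflow 16)
  22÷2 = 11 each, +1 to first 0
Round 5: Ashgrove=35 Greywater=37 → close Ashgrove (overflow 26)
  35÷1 = 35 each, +1 to first 0

Closure order: Hollowpine, Fernhollow, Elkhorn, Dunmere, Ashgrove
Last habitat: Greywater with 72 animals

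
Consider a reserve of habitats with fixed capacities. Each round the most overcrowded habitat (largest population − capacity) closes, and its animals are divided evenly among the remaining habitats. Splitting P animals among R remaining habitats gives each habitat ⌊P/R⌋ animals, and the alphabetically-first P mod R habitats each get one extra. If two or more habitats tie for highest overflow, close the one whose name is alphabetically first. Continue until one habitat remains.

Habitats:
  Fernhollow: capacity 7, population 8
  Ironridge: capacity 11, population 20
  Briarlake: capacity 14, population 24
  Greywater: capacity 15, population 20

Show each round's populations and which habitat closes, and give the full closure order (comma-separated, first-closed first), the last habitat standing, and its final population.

Round 1: Briarlake=24 Fernhollow=8 Greywater=20 Ironridge=20 → close Briarlake (overflow 10)
  24÷3 = 8 each, +1 to first 0
Round 2: Fernhollow=16 Greywater=28 Ironridge=28 → close Ironridge (overflow 17)
  28÷2 = 14 each, +1 to first 0
Round 3: Fernhollow=30 Greywater=42 → close Greywater (overflow 27)
  42÷1 = 42 each, +1 to first 0

Closure order: Briarlake, Ironridge, Greywater
Last habitat: Fernhollow with 72 animals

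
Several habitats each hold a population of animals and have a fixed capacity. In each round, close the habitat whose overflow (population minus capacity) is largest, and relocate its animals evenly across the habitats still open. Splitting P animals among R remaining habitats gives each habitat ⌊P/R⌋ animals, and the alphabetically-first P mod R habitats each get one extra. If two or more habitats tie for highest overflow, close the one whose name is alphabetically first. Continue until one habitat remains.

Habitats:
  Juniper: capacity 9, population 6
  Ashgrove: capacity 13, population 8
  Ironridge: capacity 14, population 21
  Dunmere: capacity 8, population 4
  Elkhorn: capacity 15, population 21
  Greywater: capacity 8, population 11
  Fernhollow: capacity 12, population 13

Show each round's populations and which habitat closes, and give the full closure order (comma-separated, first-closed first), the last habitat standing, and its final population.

Closure order: Ironridge, Elkhorn, Greywater, Fernhollow, Dunmere, Ashgrove
Last habitat: Juniper with 84 animals

Round 1: Ashgrove=8 Dunmere=4 Elkhorn=21 Fernhollow=13 Greywater=11 Ironridge=21 Juniper=6 → close Ironridge (overflow 7)
  21÷6 = 3 each, +1 to first 3
Round 2: Ashgrove=12 Dunmere=8 Elkhorn=25 Fernhollow=16 Greywater=14 Juniper=9 → close Elkhorn (overflow 10)
  25÷5 = 5 each, +1 to first 0
Round 3: Ashgrove=17 Dunmere=13 Fernhollow=21 Greywater=19 Juniper=14 → close Greywater (overflow 11)
  19÷4 = 4 each, +1 to first 3
Round 4: Ashgrove=22 Dunmere=18 Fernhollow=26 Juniper=18 → close Fernhollow (overflow 14)
  26÷3 = 8 each, +1 to first 2
Round 5: Ashgrove=31 Dunmere=27 Juniper=26 → close Dunmere (overflow 19)
  27÷2 = 13 each, +1 to first 1
Round 6: Ashgrove=45 Juniper=39 → close Ashgrove (overflow 32)
  45÷1 = 45 each, +1 to first 0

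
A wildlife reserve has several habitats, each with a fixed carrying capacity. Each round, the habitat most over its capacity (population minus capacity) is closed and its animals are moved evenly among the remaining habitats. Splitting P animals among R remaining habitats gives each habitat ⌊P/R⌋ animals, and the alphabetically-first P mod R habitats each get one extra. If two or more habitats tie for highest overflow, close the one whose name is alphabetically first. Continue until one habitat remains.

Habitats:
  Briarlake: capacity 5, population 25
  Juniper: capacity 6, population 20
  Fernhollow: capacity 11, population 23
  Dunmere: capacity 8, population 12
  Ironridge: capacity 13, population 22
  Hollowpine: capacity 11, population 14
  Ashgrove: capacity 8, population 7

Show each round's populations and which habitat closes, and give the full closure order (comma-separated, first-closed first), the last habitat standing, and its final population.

Round 1: Ashgrove=7 Briarlake=25 Dunmere=12 Fernhollow=23 Hollowpine=14 Ironridge=22 Juniper=20 → close Briarlake (overflow 20)
  25÷6 = 4 each, +1 to first 1
Round 2: Ashgrove=12 Dunmere=16 Fernhollow=27 Hollowpine=18 Ironridge=26 Juniper=24 → close Juniper (overflow 18)
  24÷5 = 4 each, +1 to first 4
Round 3: Ashgrove=17 Dunmere=21 Fernhollow=32 Hollowpine=23 Ironridge=30 → close Fernhollow (overflow 21)
  32÷4 = 8 each, +1 to first 0
Round 4: Ashgrove=25 Dunmere=29 Hollowpine=31 Ironridge=38 → close Ironridge (overflow 25)
  38÷3 = 12 each, +1 to first 2
Round 5: Ashgrove=38 Dunmere=42 Hollowpine=43 → close Dunmere (overflow 34)
  42÷2 = 21 each, +1 to first 0
Round 6: Ashgrove=59 Hollowpine=64 → close Hollowpine (overflow 53)
  64÷1 = 64 each, +1 to first 0

Closure order: Briarlake, Juniper, Fernhollow, Ironridge, Dunmere, Hollowpine
Last habitat: Ashgrove with 123 animals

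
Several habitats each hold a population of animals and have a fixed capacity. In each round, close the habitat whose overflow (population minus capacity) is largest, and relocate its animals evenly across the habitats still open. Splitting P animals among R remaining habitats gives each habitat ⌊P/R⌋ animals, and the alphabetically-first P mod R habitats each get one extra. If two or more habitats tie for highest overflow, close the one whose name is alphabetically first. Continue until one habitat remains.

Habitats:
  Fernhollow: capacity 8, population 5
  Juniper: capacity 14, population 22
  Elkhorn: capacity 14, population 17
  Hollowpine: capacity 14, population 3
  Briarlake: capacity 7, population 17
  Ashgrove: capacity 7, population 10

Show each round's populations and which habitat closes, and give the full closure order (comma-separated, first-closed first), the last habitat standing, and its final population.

Closure order: Briarlake, Juniper, Ashgrove, Elkhorn, Fernhollow
Last habitat: Hollowpine with 74 animals

Round 1: Ashgrove=10 Briarlake=17 Elkhorn=17 Fernhollow=5 Hollowpine=3 Juniper=22 → close Briarlake (overflow 10)
  17÷5 = 3 each, +1 to first 2
Round 2: Ashgrove=14 Elkhorn=21 Fernhollow=8 Hollowpine=6 Juniper=25 → close Juniper (overflow 11)
  25÷4 = 6 each, +1 to first 1
Round 3: Ashgrove=21 Elkhorn=27 Fernhollow=14 Hollowpine=12 → close Ashgrove (overflow 14)
  21÷3 = 7 each, +1 to first 0
Round 4: Elkhorn=34 Fernhollow=21 Hollowpine=19 → close Elkhorn (overflow 20)
  34÷2 = 17 each, +1 to first 0
Round 5: Fernhollow=38 Hollowpine=36 → close Fernhollow (overflow 30)
  38÷1 = 38 each, +1 to first 0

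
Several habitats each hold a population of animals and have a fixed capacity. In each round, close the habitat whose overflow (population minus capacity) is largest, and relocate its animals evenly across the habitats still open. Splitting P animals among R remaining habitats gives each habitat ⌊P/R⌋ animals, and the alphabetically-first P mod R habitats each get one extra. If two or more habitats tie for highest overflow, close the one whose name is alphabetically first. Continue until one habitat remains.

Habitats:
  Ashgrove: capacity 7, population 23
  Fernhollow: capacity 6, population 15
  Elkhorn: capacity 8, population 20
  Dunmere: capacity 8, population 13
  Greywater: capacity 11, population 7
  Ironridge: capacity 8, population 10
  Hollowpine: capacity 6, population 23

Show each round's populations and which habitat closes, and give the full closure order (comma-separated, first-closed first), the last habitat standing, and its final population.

Closure order: Hollowpine, Ashgrove, Elkhorn, Fernhollow, Dunmere, Ironridge
Last habitat: Greywater with 111 animals

Round 1: Ashgrove=23 Dunmere=13 Elkhorn=20 Fernhollow=15 Greywater=7 Hollowpine=23 Ironridge=10 → close Hollowpine (overflow 17)
  23÷6 = 3 each, +1 to first 5
Round 2: Ashgrove=27 Dunmere=17 Elkhorn=24 Fernhollow=19 Greywater=11 Ironridge=13 → close Ashgrove (overflow 20)
  27÷5 = 5 each, +1 to first 2
Round 3: Dunmere=23 Elkhorn=30 Fernhollow=24 Greywater=16 Ironridge=18 → close Elkhorn (overflow 22)
  30÷4 = 7 each, +1 to first 2
Round 4: Dunmere=31 Fernhollow=32 Greywater=23 Ironridge=25 → close Fernhollow (overflow 26)
  32÷3 = 10 each, +1 to first 2
Round 5: Dunmere=42 Greywater=34 Ironridge=35 → close Dunmere (overflow 34)
  42÷2 = 21 each, +1 to first 0
Round 6: Greywater=55 Ironridge=56 → close Ironridge (overflow 48)
  56÷1 = 56 each, +1 to first 0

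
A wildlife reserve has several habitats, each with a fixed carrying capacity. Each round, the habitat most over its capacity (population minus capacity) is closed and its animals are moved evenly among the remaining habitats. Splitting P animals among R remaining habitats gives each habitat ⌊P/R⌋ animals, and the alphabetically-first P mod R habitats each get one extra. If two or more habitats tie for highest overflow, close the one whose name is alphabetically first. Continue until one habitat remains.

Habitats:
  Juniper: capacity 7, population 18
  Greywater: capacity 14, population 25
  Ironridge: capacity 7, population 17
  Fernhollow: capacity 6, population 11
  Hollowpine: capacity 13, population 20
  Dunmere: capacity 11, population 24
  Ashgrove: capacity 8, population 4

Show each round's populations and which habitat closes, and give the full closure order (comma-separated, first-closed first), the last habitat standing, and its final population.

Round 1: Ashgrove=4 Dunmere=24 Fernhollow=11 Greywater=25 Hollowpine=20 Ironridge=17 Juniper=18 → close Dunmere (overflow 13)
  24÷6 = 4 each, +1 to first 0
Round 2: Ashgrove=8 Fernhollow=15 Greywater=29 Hollowpine=24 Ironridge=21 Juniper=22 → close Greywater (overflow 15)
  29÷5 = 5 each, +1 to first 4
Round 3: Ashgrove=14 Fernhollow=21 Hollowpine=30 Ironridge=27 Juniper=27 → close Ironridge (overflow 20)
  27÷4 = 6 each, +1 to first 3
Round 4: Ashgrove=21 Fernhollow=28 Hollowpine=37 Juniper=33 → close Juniper (overflow 26)
  33÷3 = 11 each, +1 to first 0
Round 5: Ashgrove=32 Fernhollow=39 Hollowpine=48 → close Hollowpine (overflow 35)
  48÷2 = 24 each, +1 to first 0
Round 6: Ashgrove=56 Fernhollow=63 → close Fernhollow (overflow 57)
  63÷1 = 63 each, +1 to first 0

Closure order: Dunmere, Greywater, Ironridge, Juniper, Hollowpine, Fernhollow
Last habitat: Ashgrove with 119 animals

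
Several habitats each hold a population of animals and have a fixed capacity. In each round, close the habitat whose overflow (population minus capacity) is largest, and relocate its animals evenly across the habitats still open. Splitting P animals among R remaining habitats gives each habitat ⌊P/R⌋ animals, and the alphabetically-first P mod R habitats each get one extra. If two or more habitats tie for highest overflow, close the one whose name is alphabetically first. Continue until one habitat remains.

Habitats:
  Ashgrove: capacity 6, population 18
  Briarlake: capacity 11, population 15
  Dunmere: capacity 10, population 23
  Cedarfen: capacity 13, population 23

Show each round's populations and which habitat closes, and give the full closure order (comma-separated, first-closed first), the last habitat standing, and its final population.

Closure order: Dunmere, Ashgrove, Cedarfen
Last habitat: Briarlake with 79 animals

Round 1: Ashgrove=18 Briarlake=15 Cedarfen=23 Dunmere=23 → close Dunmere (overflow 13)
  23÷3 = 7 each, +1 to first 2
Round 2: Ashgrove=26 Briarlake=23 Cedarfen=30 → close Ashgrove (overflow 20)
  26÷2 = 13 each, +1 to first 0
Round 3: Briarlake=36 Cedarfen=43 → close Cedarfen (overflow 30)
  43÷1 = 43 each, +1 to first 0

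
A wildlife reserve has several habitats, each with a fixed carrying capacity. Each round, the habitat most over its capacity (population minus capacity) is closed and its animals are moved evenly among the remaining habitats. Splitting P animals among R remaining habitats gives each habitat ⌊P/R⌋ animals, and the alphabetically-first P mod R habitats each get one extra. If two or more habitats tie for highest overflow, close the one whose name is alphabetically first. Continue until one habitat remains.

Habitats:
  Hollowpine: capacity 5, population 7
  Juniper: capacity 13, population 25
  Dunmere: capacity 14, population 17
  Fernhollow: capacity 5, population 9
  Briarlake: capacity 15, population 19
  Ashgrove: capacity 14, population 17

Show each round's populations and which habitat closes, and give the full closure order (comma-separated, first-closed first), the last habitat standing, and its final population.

Closure order: Juniper, Briarlake, Fernhollow, Ashgrove, Dunmere
Last habitat: Hollowpine with 94 animals

Round 1: Ashgrove=17 Briarlake=19 Dunmere=17 Fernhollow=9 Hollowpine=7 Juniper=25 → close Juniper (overflow 12)
  25÷5 = 5 each, +1 to first 0
Round 2: Ashgrove=22 Briarlake=24 Dunmere=22 Fernhollow=14 Hollowpine=12 → close Briarlake (overflow 9)
  24÷4 = 6 each, +1 to first 0
Round 3: Ashgrove=28 Dunmere=28 Fernhollow=20 Hollowpine=18 → close Fernhollow (overflow 15)
  20÷3 = 6 each, +1 to first 2
Round 4: Ashgrove=35 Dunmere=35 Hollowpine=24 → close Ashgrove (overflow 21)
  35÷2 = 17 each, +1 to first 1
Round 5: Dunmere=53 Hollowpine=41 → close Dunmere (overflow 39)
  53÷1 = 53 each, +1 to first 0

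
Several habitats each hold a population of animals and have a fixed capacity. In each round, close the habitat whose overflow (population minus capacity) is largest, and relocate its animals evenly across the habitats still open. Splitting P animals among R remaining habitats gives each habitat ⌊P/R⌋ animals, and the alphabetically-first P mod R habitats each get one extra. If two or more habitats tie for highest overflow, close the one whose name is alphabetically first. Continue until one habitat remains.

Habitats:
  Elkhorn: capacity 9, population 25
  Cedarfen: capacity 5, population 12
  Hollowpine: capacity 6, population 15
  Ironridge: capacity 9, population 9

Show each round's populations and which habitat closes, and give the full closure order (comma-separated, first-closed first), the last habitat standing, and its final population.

Closure order: Elkhorn, Hollowpine, Cedarfen
Last habitat: Ironridge with 61 animals

Round 1: Cedarfen=12 Elkhorn=25 Hollowpine=15 Ironridge=9 → close Elkhorn (overflow 16)
  25÷3 = 8 each, +1 to first 1
Round 2: Cedarfen=21 Hollowpine=23 Ironridge=17 → close Hollowpine (overflow 17)
  23÷2 = 11 each, +1 to first 1
Round 3: Cedarfen=33 Ironridge=28 → close Cedarfen (overflow 28)
  33÷1 = 33 each, +1 to first 0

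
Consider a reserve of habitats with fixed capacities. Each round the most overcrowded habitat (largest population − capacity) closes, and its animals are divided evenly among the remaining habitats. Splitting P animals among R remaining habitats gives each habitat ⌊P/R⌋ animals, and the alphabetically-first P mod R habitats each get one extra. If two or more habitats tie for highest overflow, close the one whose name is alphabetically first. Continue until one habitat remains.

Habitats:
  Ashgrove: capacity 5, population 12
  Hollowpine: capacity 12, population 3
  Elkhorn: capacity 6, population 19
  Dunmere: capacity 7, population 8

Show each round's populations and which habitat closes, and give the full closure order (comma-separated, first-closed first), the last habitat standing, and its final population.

Round 1: Ashgrove=12 Dunmere=8 Elkhorn=19 Hollowpine=3 → close Elkhorn (overflow 13)
  19÷3 = 6 each, +1 to first 1
Round 2: Ashgrove=19 Dunmere=14 Hollowpine=9 → close Ashgrove (overflow 14)
  19÷2 = 9 each, +1 to first 1
Round 3: Dunmere=24 Hollowpine=18 → close Dunmere (overflow 17)
  24÷1 = 24 each, +1 to first 0

Closure order: Elkhorn, Ashgrove, Dunmere
Last habitat: Hollowpine with 42 animals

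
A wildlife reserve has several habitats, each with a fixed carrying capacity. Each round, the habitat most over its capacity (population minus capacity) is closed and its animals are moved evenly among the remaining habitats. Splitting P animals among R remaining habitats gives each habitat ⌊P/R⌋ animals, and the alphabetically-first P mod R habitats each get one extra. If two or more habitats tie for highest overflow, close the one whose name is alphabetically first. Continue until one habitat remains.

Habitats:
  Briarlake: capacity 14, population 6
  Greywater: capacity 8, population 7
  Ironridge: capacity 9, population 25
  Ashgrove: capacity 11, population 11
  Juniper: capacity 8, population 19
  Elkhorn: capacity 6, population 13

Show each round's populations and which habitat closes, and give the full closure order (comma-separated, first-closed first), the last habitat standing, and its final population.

Closure order: Ironridge, Juniper, Elkhorn, Ashgrove, Greywater
Last habitat: Briarlake with 81 animals

Round 1: Ashgrove=11 Briarlake=6 Elkhorn=13 Greywater=7 Ironridge=25 Juniper=19 → close Ironridge (overflow 16)
  25÷5 = 5 each, +1 to first 0
Round 2: Ashgrove=16 Briarlake=11 Elkhorn=18 Greywater=12 Juniper=24 → close Juniper (overflow 16)
  24÷4 = 6 each, +1 to first 0
Round 3: Ashgrove=22 Briarlake=17 Elkhorn=24 Greywater=18 → close Elkhorn (overflow 18)
  24÷3 = 8 each, +1 to first 0
Round 4: Ashgrove=30 Briarlake=25 Greywater=26 → close Ashgrove (overflow 19)
  30÷2 = 15 each, +1 to first 0
Round 5: Briarlake=40 Greywater=41 → close Greywater (overflow 33)
  41÷1 = 41 each, +1 to first 0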